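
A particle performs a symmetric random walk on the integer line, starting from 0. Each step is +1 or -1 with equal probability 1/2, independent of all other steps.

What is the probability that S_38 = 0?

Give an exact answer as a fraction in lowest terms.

Answer: 4418157975/34359738368

Derivation:
To return to 0 after 38 steps: need exactly 19 steps of +1 and 19 of -1.
Favorable paths: C(38,19) = 35345263800
Total paths: 2^38 = 274877906944
P = 35345263800/274877906944 = 4418157975/34359738368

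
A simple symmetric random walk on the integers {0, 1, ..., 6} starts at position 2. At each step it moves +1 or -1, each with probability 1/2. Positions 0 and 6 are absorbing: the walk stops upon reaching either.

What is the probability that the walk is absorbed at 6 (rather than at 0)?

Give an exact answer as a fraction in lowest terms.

Symmetric walk (p = 1/2): the harmonic-function argument gives P(hit 6 before 0 | start at 2) = a/N.
P = 2/6 = 1/3

Answer: 1/3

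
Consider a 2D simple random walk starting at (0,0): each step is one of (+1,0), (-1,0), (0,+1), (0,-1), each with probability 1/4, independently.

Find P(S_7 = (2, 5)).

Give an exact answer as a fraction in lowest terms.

Answer: 21/16384

Derivation:
Let h be the number of horizontal steps (so 7-h are vertical). To end at (2,5) need (h+2)/2 right-steps and ((7-h)+5)/2 up-steps.
Sum over h with 2 ≤ h ≤ 2, h ≡ 0 (mod 2), 7-h ≡ 1 (mod 2):
h=2: C(7,2)·C(2,2)·C(5,5) = 21·1·1 = 21
Total favorable: 21
Total paths: 4^7 = 16384
P = 21/16384 = 21/16384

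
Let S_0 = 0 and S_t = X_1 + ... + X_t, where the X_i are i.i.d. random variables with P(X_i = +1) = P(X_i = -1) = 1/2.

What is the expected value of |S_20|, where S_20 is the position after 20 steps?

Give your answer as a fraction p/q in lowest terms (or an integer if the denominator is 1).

Answer: 230945/65536

Derivation:
S_20 takes values m ≡ 0 (mod 2) with |m| ≤ 20; P(S_20=m) = C(20,(20+m)/2)/2^20.
Total paths: 2^20 = 1048576
Distribution: P(S=-20)=1/1048576, P(S=-18)=20/1048576, P(S=-16)=190/1048576, P(S=-14)=1140/1048576, P(S=-12)=4845/1048576, P(S=-10)=15504/1048576, P(S=-8)=38760/1048576, P(S=-6)=77520/1048576, P(S=-4)=125970/1048576, P(S=-2)=167960/1048576, P(S=0)=184756/1048576, P(S=2)=167960/1048576, P(S=4)=125970/1048576, P(S=6)=77520/1048576, P(S=8)=38760/1048576, P(S=10)=15504/1048576, P(S=12)=4845/1048576, P(S=14)=1140/1048576, P(S=16)=190/1048576, P(S=18)=20/1048576, P(S=20)=1/1048576
E[|S_20|] = Σ_m |m|·P(S_20=m) = 3695120/1048576 = 230945/65536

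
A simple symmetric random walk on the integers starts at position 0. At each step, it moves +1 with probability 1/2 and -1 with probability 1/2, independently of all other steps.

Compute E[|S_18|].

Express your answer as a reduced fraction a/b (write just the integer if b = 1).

Answer: 109395/32768

Derivation:
S_18 takes values m ≡ 0 (mod 2) with |m| ≤ 18; P(S_18=m) = C(18,(18+m)/2)/2^18.
Total paths: 2^18 = 262144
Distribution: P(S=-18)=1/262144, P(S=-16)=18/262144, P(S=-14)=153/262144, P(S=-12)=816/262144, P(S=-10)=3060/262144, P(S=-8)=8568/262144, P(S=-6)=18564/262144, P(S=-4)=31824/262144, P(S=-2)=43758/262144, P(S=0)=48620/262144, P(S=2)=43758/262144, P(S=4)=31824/262144, P(S=6)=18564/262144, P(S=8)=8568/262144, P(S=10)=3060/262144, P(S=12)=816/262144, P(S=14)=153/262144, P(S=16)=18/262144, P(S=18)=1/262144
E[|S_18|] = Σ_m |m|·P(S_18=m) = 875160/262144 = 109395/32768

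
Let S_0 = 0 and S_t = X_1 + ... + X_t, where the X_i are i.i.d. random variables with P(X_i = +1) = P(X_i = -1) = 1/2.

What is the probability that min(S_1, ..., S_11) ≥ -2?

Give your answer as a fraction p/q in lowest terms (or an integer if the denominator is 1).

Answer: 627/1024

Derivation:
Let f(t,s) = #length-t paths at position s with S_1..S_t all ≥ -2.
f(t,s) = f(t-1,s-1) + f(t-1,s+1) for s ≥ -2; f(t,s) = 0 for s < -2.
t=0: f(0,0)=1
t=1: f(1,-1)=1 f(1,1)=1
t=2: f(2,-2)=1 f(2,0)=2 f(2,2)=1
t=3: f(3,-1)=3 f(3,1)=3 f(3,3)=1
t=4: f(4,-2)=3 f(4,0)=6 f(4,2)=4 f(4,4)=1
t=5: f(5,-1)=9 f(5,1)=10 f(5,3)=5 f(5,5)=1
t=6: f(6,-2)=9 f(6,0)=19 f(6,2)=15 f(6,4)=6 f(6,6)=1
t=7: f(7,-1)=28 f(7,1)=34 f(7,3)=21 f(7,5)=7 f(7,7)=1
t=8: f(8,-2)=28 f(8,0)=62 f(8,2)=55 f(8,4)=28 f(8,6)=8 f(8,8)=1
t=9: f(9,-1)=90 f(9,1)=117 f(9,3)=83 f(9,5)=36 f(9,7)=9 f(9,9)=1
t=10: f(10,-2)=90 f(10,0)=207 f(10,2)=200 f(10,4)=119 f(10,6)=45 f(10,8)=10 f(10,10)=1
t=11: f(11,-1)=297 f(11,1)=407 f(11,3)=319 f(11,5)=164 f(11,7)=55 f(11,9)=11 f(11,11)=1
Σ_s f(11,s) = 1254
P = 1254/2048 = 627/1024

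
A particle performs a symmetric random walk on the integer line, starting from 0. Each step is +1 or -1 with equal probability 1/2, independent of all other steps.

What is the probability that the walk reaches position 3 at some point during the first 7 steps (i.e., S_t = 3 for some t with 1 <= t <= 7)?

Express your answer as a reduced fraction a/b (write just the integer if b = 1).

Answer: 37/128

Derivation:
Count via complement. Let g(t,s) = #length-t paths at position s with S_1..S_t all ≠ 3.
g(t,s) = g(t-1,s-1) + g(t-1,s+1) for s ≠ 3; g(t,3) = 0.
t=0: g(0,0)=1
t=1: g(1,-1)=1 g(1,1)=1
t=2: g(2,-2)=1 g(2,0)=2 g(2,2)=1
t=3: g(3,-3)=1 g(3,-1)=3 g(3,1)=3
t=4: g(4,-4)=1 g(4,-2)=4 g(4,0)=6 g(4,2)=3
t=5: g(5,-5)=1 g(5,-3)=5 g(5,-1)=10 g(5,1)=9
t=6: g(6,-6)=1 g(6,-4)=6 g(6,-2)=15 g(6,0)=19 g(6,2)=9
t=7: g(7,-7)=1 g(7,-5)=7 g(7,-3)=21 g(7,-1)=34 g(7,1)=28
Paths never hitting 3: Σ_s g(7,s) = 91
Paths hitting 3: 2^7 - 91 = 37
P = 37/128 = 37/128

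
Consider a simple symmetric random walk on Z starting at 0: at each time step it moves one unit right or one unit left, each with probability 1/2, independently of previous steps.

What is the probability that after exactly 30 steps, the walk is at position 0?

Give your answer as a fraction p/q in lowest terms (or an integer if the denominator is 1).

Answer: 9694845/67108864

Derivation:
To return to 0 after 30 steps: need exactly 15 steps of +1 and 15 of -1.
Favorable paths: C(30,15) = 155117520
Total paths: 2^30 = 1073741824
P = 155117520/1073741824 = 9694845/67108864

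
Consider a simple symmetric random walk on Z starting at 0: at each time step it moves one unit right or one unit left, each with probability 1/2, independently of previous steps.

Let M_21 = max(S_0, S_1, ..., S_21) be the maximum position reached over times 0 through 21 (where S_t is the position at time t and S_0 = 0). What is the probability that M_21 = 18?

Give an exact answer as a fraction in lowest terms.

Let M_21 = max(S_0,...,S_21). Use the reflection principle: for j ≥ 1, #{paths with M_21 ≥ j} = #{S_21 ≥ j} + #{S_21 ≥ j+1}.
By reflection, #{M_21 ≥ 18} = #{S_21 ≥ 18} + #{S_21 ≥ 19} = 22 + 22 = 44.
#{M_21 ≥ 19} = #{S_21 ≥ 19} + #{S_21 ≥ 20} = 22 + 1 = 23.
#{M_21 = 18} = 44 - 23 = 21.
P(M_21 = 18) = 21/2097152 = 21/2097152

Answer: 21/2097152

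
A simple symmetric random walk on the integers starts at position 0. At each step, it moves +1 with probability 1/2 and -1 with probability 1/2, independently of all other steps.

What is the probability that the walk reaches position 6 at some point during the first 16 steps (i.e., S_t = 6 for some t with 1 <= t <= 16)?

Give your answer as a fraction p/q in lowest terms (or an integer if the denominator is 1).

Answer: 4701/32768

Derivation:
Count via complement. Let g(t,s) = #length-t paths at position s with S_1..S_t all ≠ 6.
g(t,s) = g(t-1,s-1) + g(t-1,s+1) for s ≠ 6; g(t,6) = 0.
t=0: g(0,0)=1
t=1: g(1,-1)=1 g(1,1)=1
t=2: g(2,-2)=1 g(2,0)=2 g(2,2)=1
t=3: g(3,-3)=1 g(3,-1)=3 g(3,1)=3 g(3,3)=1
t=4: g(4,-4)=1 g(4,-2)=4 g(4,0)=6 g(4,2)=4 g(4,4)=1
t=5: g(5,-5)=1 g(5,-3)=5 g(5,-1)=10 g(5,1)=10 g(5,3)=5 g(5,5)=1
t=6: g(6,-6)=1 g(6,-4)=6 g(6,-2)=15 g(6,0)=20 g(6,2)=15 g(6,4)=6
t=7: g(7,-7)=1 g(7,-5)=7 g(7,-3)=21 g(7,-1)=35 g(7,1)=35 g(7,3)=21 g(7,5)=6
t=8: g(8,-8)=1 g(8,-6)=8 g(8,-4)=28 g(8,-2)=56 g(8,0)=70 g(8,2)=56 g(8,4)=27
t=9: g(9,-9)=1 g(9,-7)=9 g(9,-5)=36 g(9,-3)=84 g(9,-1)=126 g(9,1)=126 g(9,3)=83 g(9,5)=27
t=10: g(10,-10)=1 g(10,-8)=10 g(10,-6)=45 g(10,-4)=120 g(10,-2)=210 g(10,0)=252 g(10,2)=209 g(10,4)=110
t=11: g(11,-11)=1 g(11,-9)=11 g(11,-7)=55 g(11,-5)=165 g(11,-3)=330 g(11,-1)=462 g(11,1)=461 g(11,3)=319 g(11,5)=110
t=12: g(12,-12)=1 g(12,-10)=12 g(12,-8)=66 g(12,-6)=220 g(12,-4)=495 g(12,-2)=792 g(12,0)=923 g(12,2)=780 g(12,4)=429
t=13: g(13,-13)=1 g(13,-11)=13 g(13,-9)=78 g(13,-7)=286 g(13,-5)=715 g(13,-3)=1287 g(13,-1)=1715 g(13,1)=1703 g(13,3)=1209 g(13,5)=429
t=14: g(14,-14)=1 g(14,-12)=14 g(14,-10)=91 g(14,-8)=364 g(14,-6)=1001 g(14,-4)=2002 g(14,-2)=3002 g(14,0)=3418 g(14,2)=2912 g(14,4)=1638
t=15: g(15,-15)=1 g(15,-13)=15 g(15,-11)=105 g(15,-9)=455 g(15,-7)=1365 g(15,-5)=3003 g(15,-3)=5004 g(15,-1)=6420 g(15,1)=6330 g(15,3)=4550 g(15,5)=1638
t=16: g(16,-16)=1 g(16,-14)=16 g(16,-12)=120 g(16,-10)=560 g(16,-8)=1820 g(16,-6)=4368 g(16,-4)=8007 g(16,-2)=11424 g(16,0)=12750 g(16,2)=10880 g(16,4)=6188
Paths never hitting 6: Σ_s g(16,s) = 56134
Paths hitting 6: 2^16 - 56134 = 9402
P = 9402/65536 = 4701/32768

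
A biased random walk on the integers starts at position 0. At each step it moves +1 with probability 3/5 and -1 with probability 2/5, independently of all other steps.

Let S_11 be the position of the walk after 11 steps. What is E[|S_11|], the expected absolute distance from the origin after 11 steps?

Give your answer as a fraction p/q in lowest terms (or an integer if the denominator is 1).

Answer: 31585367/9765625

Derivation:
S_11 takes values m ≡ 1 (mod 2) with |m| ≤ 11; P(S_11=m) = C(11,(11+m)/2) · (3/5)^((11+m)/2) · (2/5)^((11-m)/2).
Distribution: P(S=-11)=2048/48828125, P(S=-9)=33792/48828125, P(S=-7)=50688/9765625, P(S=-5)=228096/9765625, P(S=-3)=684288/9765625, P(S=-1)=7185024/48828125, P(S=1)=10777536/48828125, P(S=3)=2309472/9765625, P(S=5)=1732104/9765625, P(S=7)=866052/9765625, P(S=9)=1299078/48828125, P(S=11)=177147/48828125
E[|S_11|] = Σ_m |m|·P(S_11=m) = 31585367/9765625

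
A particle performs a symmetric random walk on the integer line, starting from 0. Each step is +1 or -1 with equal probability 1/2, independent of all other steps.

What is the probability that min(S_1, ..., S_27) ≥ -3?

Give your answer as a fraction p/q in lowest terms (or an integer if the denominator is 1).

Answer: 2340135/4194304

Derivation:
Let f(t,s) = #length-t paths at position s with S_1..S_t all ≥ -3.
f(t,s) = f(t-1,s-1) + f(t-1,s+1) for s ≥ -3; f(t,s) = 0 for s < -3.
t=0: f(0,0)=1
t=1: f(1,-1)=1 f(1,1)=1
t=2: f(2,-2)=1 f(2,0)=2 f(2,2)=1
t=3: f(3,-3)=1 f(3,-1)=3 f(3,1)=3 f(3,3)=1
t=4: f(4,-2)=4 f(4,0)=6 f(4,2)=4 f(4,4)=1
t=5: f(5,-3)=4 f(5,-1)=10 f(5,1)=10 f(5,3)=5 f(5,5)=1
t=6: f(6,-2)=14 f(6,0)=20 f(6,2)=15 f(6,4)=6 f(6,6)=1
t=7: f(7,-3)=14 f(7,-1)=34 f(7,1)=35 f(7,3)=21 f(7,5)=7 f(7,7)=1
t=8: f(8,-2)=48 f(8,0)=69 f(8,2)=56 f(8,4)=28 f(8,6)=8 f(8,8)=1
t=9: f(9,-3)=48 f(9,-1)=117 f(9,1)=125 f(9,3)=84 f(9,5)=36 f(9,7)=9 f(9,9)=1
t=10: f(10,-2)=165 f(10,0)=242 f(10,2)=209 f(10,4)=120 f(10,6)=45 f(10,8)=10 f(10,10)=1
t=11: f(11,-3)=165 f(11,-1)=407 f(11,1)=451 f(11,3)=329 f(11,5)=165 f(11,7)=55 f(11,9)=11 f(11,11)=1
t=12: f(12,-2)=572 f(12,0)=858 f(12,2)=780 f(12,4)=494 f(12,6)=220 f(12,8)=66 f(12,10)=12 f(12,12)=1
t=13: f(13,-3)=572 f(13,-1)=1430 f(13,1)=1638 f(13,3)=1274 f(13,5)=714 f(13,7)=286 f(13,9)=78 f(13,11)=13 f(13,13)=1
t=14: f(14,-2)=2002 f(14,0)=3068 f(14,2)=2912 f(14,4)=1988 f(14,6)=1000 f(14,8)=364 f(14,10)=91 f(14,12)=14 f(14,14)=1
t=15: f(15,-3)=2002 f(15,-1)=5070 f(15,1)=5980 f(15,3)=4900 f(15,5)=2988 f(15,7)=1364 f(15,9)=455 f(15,11)=105 f(15,13)=15 f(15,15)=1
t=16: f(16,-2)=7072 f(16,0)=11050 f(16,2)=10880 f(16,4)=7888 f(16,6)=4352 f(16,8)=1819 f(16,10)=560 f(16,12)=120 f(16,14)=16 f(16,16)=1
t=17: f(17,-3)=7072 f(17,-1)=18122 f(17,1)=21930 f(17,3)=18768 f(17,5)=12240 f(17,7)=6171 f(17,9)=2379 f(17,11)=680 f(17,13)=136 f(17,15)=17 f(17,17)=1
t=18: f(18,-2)=25194 f(18,0)=40052 f(18,2)=40698 f(18,4)=31008 f(18,6)=18411 f(18,8)=8550 f(18,10)=3059 f(18,12)=816 f(18,14)=153 f(18,16)=18 f(18,18)=1
t=19: f(19,-3)=25194 f(19,-1)=65246 f(19,1)=80750 f(19,3)=71706 f(19,5)=49419 f(19,7)=26961 f(19,9)=11609 f(19,11)=3875 f(19,13)=969 f(19,15)=171 f(19,17)=19 f(19,19)=1
t=20: f(20,-2)=90440 f(20,0)=145996 f(20,2)=152456 f(20,4)=121125 f(20,6)=76380 f(20,8)=38570 f(20,10)=15484 f(20,12)=4844 f(20,14)=1140 f(20,16)=190 f(20,18)=20 f(20,20)=1
t=21: f(21,-3)=90440 f(21,-1)=236436 f(21,1)=298452 f(21,3)=273581 f(21,5)=197505 f(21,7)=114950 f(21,9)=54054 f(21,11)=20328 f(21,13)=5984 f(21,15)=1330 f(21,17)=210 f(21,19)=21 f(21,21)=1
t=22: f(22,-2)=326876 f(22,0)=534888 f(22,2)=572033 f(22,4)=471086 f(22,6)=312455 f(22,8)=169004 f(22,10)=74382 f(22,12)=26312 f(22,14)=7314 f(22,16)=1540 f(22,18)=231 f(22,20)=22 f(22,22)=1
t=23: f(23,-3)=326876 f(23,-1)=861764 f(23,1)=1106921 f(23,3)=1043119 f(23,5)=783541 f(23,7)=481459 f(23,9)=243386 f(23,11)=100694 f(23,13)=33626 f(23,15)=8854 f(23,17)=1771 f(23,19)=253 f(23,21)=23 f(23,23)=1
t=24: f(24,-2)=1188640 f(24,0)=1968685 f(24,2)=2150040 f(24,4)=1826660 f(24,6)=1265000 f(24,8)=724845 f(24,10)=344080 f(24,12)=134320 f(24,14)=42480 f(24,16)=10625 f(24,18)=2024 f(24,20)=276 f(24,22)=24 f(24,24)=1
t=25: f(25,-3)=1188640 f(25,-1)=3157325 f(25,1)=4118725 f(25,3)=3976700 f(25,5)=3091660 f(25,7)=1989845 f(25,9)=1068925 f(25,11)=478400 f(25,13)=176800 f(25,15)=53105 f(25,17)=12649 f(25,19)=2300 f(25,21)=300 f(25,23)=25 f(25,25)=1
t=26: f(26,-2)=4345965 f(26,0)=7276050 f(26,2)=8095425 f(26,4)=7068360 f(26,6)=5081505 f(26,8)=3058770 f(26,10)=1547325 f(26,12)=655200 f(26,14)=229905 f(26,16)=65754 f(26,18)=14949 f(26,20)=2600 f(26,22)=325 f(26,24)=26 f(26,26)=1
t=27: f(27,-3)=4345965 f(27,-1)=11622015 f(27,1)=15371475 f(27,3)=15163785 f(27,5)=12149865 f(27,7)=8140275 f(27,9)=4606095 f(27,11)=2202525 f(27,13)=885105 f(27,15)=295659 f(27,17)=80703 f(27,19)=17549 f(27,21)=2925 f(27,23)=351 f(27,25)=27 f(27,27)=1
Σ_s f(27,s) = 74884320
P = 74884320/134217728 = 2340135/4194304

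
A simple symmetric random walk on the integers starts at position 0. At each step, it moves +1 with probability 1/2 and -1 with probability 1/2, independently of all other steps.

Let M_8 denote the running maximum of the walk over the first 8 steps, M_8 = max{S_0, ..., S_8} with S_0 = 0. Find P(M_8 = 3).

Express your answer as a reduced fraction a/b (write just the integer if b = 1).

Let M_8 = max(S_0,...,S_8). Use the reflection principle: for j ≥ 1, #{paths with M_8 ≥ j} = #{S_8 ≥ j} + #{S_8 ≥ j+1}.
By reflection, #{M_8 ≥ 3} = #{S_8 ≥ 3} + #{S_8 ≥ 4} = 37 + 37 = 74.
#{M_8 ≥ 4} = #{S_8 ≥ 4} + #{S_8 ≥ 5} = 37 + 9 = 46.
#{M_8 = 3} = 74 - 46 = 28.
P(M_8 = 3) = 28/256 = 7/64

Answer: 7/64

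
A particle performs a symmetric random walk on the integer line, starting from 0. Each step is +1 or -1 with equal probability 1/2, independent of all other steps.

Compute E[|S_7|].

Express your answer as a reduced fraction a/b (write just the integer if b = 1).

S_7 takes values m ≡ 1 (mod 2) with |m| ≤ 7; P(S_7=m) = C(7,(7+m)/2)/2^7.
Total paths: 2^7 = 128
Distribution: P(S=-7)=1/128, P(S=-5)=7/128, P(S=-3)=21/128, P(S=-1)=35/128, P(S=1)=35/128, P(S=3)=21/128, P(S=5)=7/128, P(S=7)=1/128
E[|S_7|] = Σ_m |m|·P(S_7=m) = 280/128 = 35/16

Answer: 35/16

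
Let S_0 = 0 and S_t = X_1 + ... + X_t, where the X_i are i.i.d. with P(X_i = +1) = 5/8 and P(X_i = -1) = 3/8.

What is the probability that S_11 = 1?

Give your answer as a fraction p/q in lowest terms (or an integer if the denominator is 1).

Answer: 877078125/4294967296

Derivation:
To reach position 1 after 11 steps: need 6 steps of +1 and 5 steps of -1.
Number of such sequences: C(11,6) = 462
Each has probability (5/8)^6 · (3/8)^5 = 3796875/8589934592
P = 462 · 3796875/8589934592 = 877078125/4294967296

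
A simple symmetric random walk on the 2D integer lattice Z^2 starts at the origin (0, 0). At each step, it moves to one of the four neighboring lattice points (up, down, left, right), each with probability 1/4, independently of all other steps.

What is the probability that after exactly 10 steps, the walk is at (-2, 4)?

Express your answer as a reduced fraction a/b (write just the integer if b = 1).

Answer: 4725/524288

Derivation:
Let h be the number of horizontal steps (so 10-h are vertical). To end at (-2,4) need (h-2)/2 right-steps and ((10-h)+4)/2 up-steps.
Sum over h with 2 ≤ h ≤ 6, h ≡ 0 (mod 2), 10-h ≡ 0 (mod 2):
h=2: C(10,2)·C(2,0)·C(8,6) = 45·1·28 = 1260
h=4: C(10,4)·C(4,1)·C(6,5) = 210·4·6 = 5040
h=6: C(10,6)·C(6,2)·C(4,4) = 210·15·1 = 3150
Total favorable: 9450
Total paths: 4^10 = 1048576
P = 9450/1048576 = 4725/524288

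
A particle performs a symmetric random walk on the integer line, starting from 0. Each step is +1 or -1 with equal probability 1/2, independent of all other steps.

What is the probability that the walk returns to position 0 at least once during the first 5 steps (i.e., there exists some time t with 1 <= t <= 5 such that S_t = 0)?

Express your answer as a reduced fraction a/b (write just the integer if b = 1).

Count via complement. Let g(t,s) = #length-t paths at position s with S_1..S_t all ≠ 0.
g(t,s) = g(t-1,s-1) + g(t-1,s+1) for s ≠ 0; g(t,0) = 0.
t=0: g(0,0)=1
t=1: g(1,-1)=1 g(1,1)=1
t=2: g(2,-2)=1 g(2,2)=1
t=3: g(3,-3)=1 g(3,-1)=1 g(3,1)=1 g(3,3)=1
t=4: g(4,-4)=1 g(4,-2)=2 g(4,2)=2 g(4,4)=1
t=5: g(5,-5)=1 g(5,-3)=3 g(5,-1)=2 g(5,1)=2 g(5,3)=3 g(5,5)=1
Paths never hitting 0: Σ_s g(5,s) = 12
Paths hitting 0: 2^5 - 12 = 20
P = 20/32 = 5/8

Answer: 5/8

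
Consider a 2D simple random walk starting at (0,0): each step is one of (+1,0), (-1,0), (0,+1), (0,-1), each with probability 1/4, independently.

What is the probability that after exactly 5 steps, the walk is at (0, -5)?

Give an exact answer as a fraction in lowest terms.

Answer: 1/1024

Derivation:
Let h be the number of horizontal steps (so 5-h are vertical). To end at (0,-5) need (h+0)/2 right-steps and ((5-h)-5)/2 up-steps.
Sum over h with 0 ≤ h ≤ 0, h ≡ 0 (mod 2), 5-h ≡ 1 (mod 2):
h=0: C(5,0)·C(0,0)·C(5,0) = 1·1·1 = 1
Total favorable: 1
Total paths: 4^5 = 1024
P = 1/1024 = 1/1024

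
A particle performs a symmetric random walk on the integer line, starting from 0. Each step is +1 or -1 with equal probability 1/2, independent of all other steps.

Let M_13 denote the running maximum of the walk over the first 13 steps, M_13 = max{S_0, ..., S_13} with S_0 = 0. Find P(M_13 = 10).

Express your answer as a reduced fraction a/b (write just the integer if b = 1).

Answer: 13/8192

Derivation:
Let M_13 = max(S_0,...,S_13). Use the reflection principle: for j ≥ 1, #{paths with M_13 ≥ j} = #{S_13 ≥ j} + #{S_13 ≥ j+1}.
By reflection, #{M_13 ≥ 10} = #{S_13 ≥ 10} + #{S_13 ≥ 11} = 14 + 14 = 28.
#{M_13 ≥ 11} = #{S_13 ≥ 11} + #{S_13 ≥ 12} = 14 + 1 = 15.
#{M_13 = 10} = 28 - 15 = 13.
P(M_13 = 10) = 13/8192 = 13/8192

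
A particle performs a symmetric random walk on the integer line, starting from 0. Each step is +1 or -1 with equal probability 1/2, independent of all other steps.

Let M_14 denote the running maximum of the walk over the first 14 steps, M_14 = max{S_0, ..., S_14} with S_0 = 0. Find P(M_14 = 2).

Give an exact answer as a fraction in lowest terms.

Answer: 3003/16384

Derivation:
Let M_14 = max(S_0,...,S_14). Use the reflection principle: for j ≥ 1, #{paths with M_14 ≥ j} = #{S_14 ≥ j} + #{S_14 ≥ j+1}.
By reflection, #{M_14 ≥ 2} = #{S_14 ≥ 2} + #{S_14 ≥ 3} = 6476 + 3473 = 9949.
#{M_14 ≥ 3} = #{S_14 ≥ 3} + #{S_14 ≥ 4} = 3473 + 3473 = 6946.
#{M_14 = 2} = 9949 - 6946 = 3003.
P(M_14 = 2) = 3003/16384 = 3003/16384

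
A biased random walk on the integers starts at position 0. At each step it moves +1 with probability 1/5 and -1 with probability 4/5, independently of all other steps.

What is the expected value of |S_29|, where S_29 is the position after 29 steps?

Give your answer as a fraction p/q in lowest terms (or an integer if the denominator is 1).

S_29 takes values m ≡ 1 (mod 2) with |m| ≤ 29; P(S_29=m) = C(29,(29+m)/2) · (1/5)^((29+m)/2) · (4/5)^((29-m)/2).
Distribution: P(S=-29)=288230376151711744/186264514923095703125, P(S=-27)=2089670227099910144/186264514923095703125, P(S=-25)=7313845794849685504/186264514923095703125, P(S=-23)=16456153038411792384/186264514923095703125, P(S=-21)=26741248687419162624/186264514923095703125, P(S=-19)=6685312171854790656/37252902984619140625, P(S=-17)=6685312171854790656/37252902984619140625, P(S=-15)=5491506426880720896/37252902984619140625, P(S=-13)=3775410668480495616/37252902984619140625, P(S=-11)=2202322889946955776/37252902984619140625, P(S=-9)=1101161444973477888/37252902984619140625, P(S=-7)=475501533056729088/37252902984619140625, P(S=-5)=178313074896273408/37252902984619140625, P(S=-3)=58294659100704768/37252902984619140625, P(S=-1)=16655616885915648/37252902984619140625, P(S=1)=4163904221478912/37252902984619140625, P(S=3)=910854048448512/37252902984619140625, P(S=5)=174133862203392/37252902984619140625, P(S=7)=29022310367232/37252902984619140625, P(S=9)=4200597553152/37252902984619140625, P(S=11)=525074694144/37252902984619140625, P(S=13)=56258002944/37252902984619140625, P(S=15)=5114363904/37252902984619140625, P(S=17)=389136384/37252902984619140625, P(S=19)=24321024/37252902984619140625, P(S=21)=6080256/186264514923095703125, P(S=23)=233856/186264514923095703125, P(S=25)=6496/186264514923095703125, P(S=27)=116/186264514923095703125, P(S=29)=1/186264514923095703125
E[|S_29|] = Σ_m |m|·P(S_29=m) = 25928661652352808813/1490116119384765625

Answer: 25928661652352808813/1490116119384765625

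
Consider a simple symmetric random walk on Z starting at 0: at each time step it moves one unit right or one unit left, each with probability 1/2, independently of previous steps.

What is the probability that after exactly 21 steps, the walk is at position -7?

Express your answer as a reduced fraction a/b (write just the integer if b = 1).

To reach position -7 after 21 steps: need 7 steps of +1 and 14 of -1.
Favorable paths: C(21,7) = 116280
Total paths: 2^21 = 2097152
P = 116280/2097152 = 14535/262144

Answer: 14535/262144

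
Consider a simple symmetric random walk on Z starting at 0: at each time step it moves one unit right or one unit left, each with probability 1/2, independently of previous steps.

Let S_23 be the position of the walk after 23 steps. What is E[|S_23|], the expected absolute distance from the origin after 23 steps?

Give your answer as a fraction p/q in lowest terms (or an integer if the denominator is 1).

S_23 takes values m ≡ 1 (mod 2) with |m| ≤ 23; P(S_23=m) = C(23,(23+m)/2)/2^23.
Total paths: 2^23 = 8388608
Distribution: P(S=-23)=1/8388608, P(S=-21)=23/8388608, P(S=-19)=253/8388608, P(S=-17)=1771/8388608, P(S=-15)=8855/8388608, P(S=-13)=33649/8388608, P(S=-11)=100947/8388608, P(S=-9)=245157/8388608, P(S=-7)=490314/8388608, P(S=-5)=817190/8388608, P(S=-3)=1144066/8388608, P(S=-1)=1352078/8388608, P(S=1)=1352078/8388608, P(S=3)=1144066/8388608, P(S=5)=817190/8388608, P(S=7)=490314/8388608, P(S=9)=245157/8388608, P(S=11)=100947/8388608, P(S=13)=33649/8388608, P(S=15)=8855/8388608, P(S=17)=1771/8388608, P(S=19)=253/8388608, P(S=21)=23/8388608, P(S=23)=1/8388608
E[|S_23|] = Σ_m |m|·P(S_23=m) = 32449872/8388608 = 2028117/524288

Answer: 2028117/524288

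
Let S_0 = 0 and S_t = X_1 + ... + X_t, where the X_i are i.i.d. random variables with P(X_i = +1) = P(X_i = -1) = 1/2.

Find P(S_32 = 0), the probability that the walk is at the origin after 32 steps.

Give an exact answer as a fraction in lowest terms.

Answer: 300540195/2147483648

Derivation:
To return to 0 after 32 steps: need exactly 16 steps of +1 and 16 of -1.
Favorable paths: C(32,16) = 601080390
Total paths: 2^32 = 4294967296
P = 601080390/4294967296 = 300540195/2147483648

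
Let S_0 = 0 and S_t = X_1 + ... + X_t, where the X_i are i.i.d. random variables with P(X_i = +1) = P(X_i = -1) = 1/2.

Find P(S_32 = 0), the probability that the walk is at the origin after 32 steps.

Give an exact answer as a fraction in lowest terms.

Answer: 300540195/2147483648

Derivation:
To return to 0 after 32 steps: need exactly 16 steps of +1 and 16 of -1.
Favorable paths: C(32,16) = 601080390
Total paths: 2^32 = 4294967296
P = 601080390/4294967296 = 300540195/2147483648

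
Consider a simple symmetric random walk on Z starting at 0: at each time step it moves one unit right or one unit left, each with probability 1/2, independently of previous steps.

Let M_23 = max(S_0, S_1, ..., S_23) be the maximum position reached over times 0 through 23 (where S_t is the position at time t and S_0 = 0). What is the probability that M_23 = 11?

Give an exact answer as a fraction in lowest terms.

Let M_23 = max(S_0,...,S_23). Use the reflection principle: for j ≥ 1, #{paths with M_23 ≥ j} = #{S_23 ≥ j} + #{S_23 ≥ j+1}.
By reflection, #{M_23 ≥ 11} = #{S_23 ≥ 11} + #{S_23 ≥ 12} = 145499 + 44552 = 190051.
#{M_23 ≥ 12} = #{S_23 ≥ 12} + #{S_23 ≥ 13} = 44552 + 44552 = 89104.
#{M_23 = 11} = 190051 - 89104 = 100947.
P(M_23 = 11) = 100947/8388608 = 100947/8388608

Answer: 100947/8388608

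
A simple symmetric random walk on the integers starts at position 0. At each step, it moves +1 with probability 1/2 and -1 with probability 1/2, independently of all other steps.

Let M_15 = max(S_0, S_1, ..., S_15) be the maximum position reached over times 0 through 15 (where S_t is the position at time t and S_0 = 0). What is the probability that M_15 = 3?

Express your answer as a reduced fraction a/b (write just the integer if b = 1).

Answer: 5005/32768

Derivation:
Let M_15 = max(S_0,...,S_15). Use the reflection principle: for j ≥ 1, #{paths with M_15 ≥ j} = #{S_15 ≥ j} + #{S_15 ≥ j+1}.
By reflection, #{M_15 ≥ 3} = #{S_15 ≥ 3} + #{S_15 ≥ 4} = 9949 + 4944 = 14893.
#{M_15 ≥ 4} = #{S_15 ≥ 4} + #{S_15 ≥ 5} = 4944 + 4944 = 9888.
#{M_15 = 3} = 14893 - 9888 = 5005.
P(M_15 = 3) = 5005/32768 = 5005/32768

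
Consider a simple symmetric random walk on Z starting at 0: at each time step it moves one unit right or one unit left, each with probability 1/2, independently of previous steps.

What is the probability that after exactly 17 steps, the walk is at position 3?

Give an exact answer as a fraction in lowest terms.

Answer: 2431/16384

Derivation:
To reach position 3 after 17 steps: need 10 steps of +1 and 7 of -1.
Favorable paths: C(17,10) = 19448
Total paths: 2^17 = 131072
P = 19448/131072 = 2431/16384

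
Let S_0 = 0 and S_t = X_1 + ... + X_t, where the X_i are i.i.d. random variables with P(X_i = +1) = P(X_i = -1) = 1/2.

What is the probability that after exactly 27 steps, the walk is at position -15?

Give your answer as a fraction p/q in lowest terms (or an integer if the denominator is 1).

To reach position -15 after 27 steps: need 6 steps of +1 and 21 of -1.
Favorable paths: C(27,6) = 296010
Total paths: 2^27 = 134217728
P = 296010/134217728 = 148005/67108864

Answer: 148005/67108864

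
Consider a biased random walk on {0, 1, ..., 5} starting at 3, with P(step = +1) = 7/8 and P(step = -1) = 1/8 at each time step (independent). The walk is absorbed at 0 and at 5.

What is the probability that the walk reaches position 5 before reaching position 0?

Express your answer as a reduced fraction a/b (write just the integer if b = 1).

Answer: 2793/2801

Derivation:
Biased walk: p = 7/8, q = 1/8, r = q/p = 1/7
Gambler's ruin: P(hit 5 before 0 | start at 3) = (1 - r^a)/(1 - r^N)
r^3 = 1/343; r^5 = 1/16807
P = (1 - 1/343) / (1 - 1/16807) = 342/343 / 16806/16807 = 2793/2801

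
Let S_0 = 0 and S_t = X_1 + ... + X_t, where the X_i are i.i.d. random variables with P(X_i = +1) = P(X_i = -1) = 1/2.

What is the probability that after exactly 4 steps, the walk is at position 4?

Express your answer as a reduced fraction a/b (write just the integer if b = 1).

Answer: 1/16

Derivation:
To reach position 4 after 4 steps: need 4 steps of +1 and 0 of -1.
Favorable paths: C(4,4) = 1
Total paths: 2^4 = 16
P = 1/16 = 1/16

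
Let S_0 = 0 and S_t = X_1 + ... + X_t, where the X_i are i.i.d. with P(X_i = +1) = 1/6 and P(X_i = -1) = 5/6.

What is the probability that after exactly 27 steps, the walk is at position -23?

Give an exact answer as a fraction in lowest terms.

Answer: 3874301910400390625/37907050706572935168

Derivation:
To reach position -23 after 27 steps: need 2 steps of +1 and 25 steps of -1.
Number of such sequences: C(27,2) = 351
Each has probability (1/6)^2 · (5/6)^25 = 298023223876953125/1023490369077469249536
P = 351 · 298023223876953125/1023490369077469249536 = 3874301910400390625/37907050706572935168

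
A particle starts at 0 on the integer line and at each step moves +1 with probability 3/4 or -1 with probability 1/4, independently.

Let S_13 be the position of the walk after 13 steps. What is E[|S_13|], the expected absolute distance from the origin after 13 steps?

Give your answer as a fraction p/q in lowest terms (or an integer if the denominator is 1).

S_13 takes values m ≡ 1 (mod 2) with |m| ≤ 13; P(S_13=m) = C(13,(13+m)/2) · (3/4)^((13+m)/2) · (1/4)^((13-m)/2).
Distribution: P(S=-13)=1/67108864, P(S=-11)=39/67108864, P(S=-9)=351/33554432, P(S=-7)=3861/33554432, P(S=-5)=57915/67108864, P(S=-3)=312741/67108864, P(S=-1)=312741/16777216, P(S=1)=938223/16777216, P(S=3)=8444007/67108864, P(S=5)=14073345/67108864, P(S=7)=8444007/33554432, P(S=9)=6908733/33554432, P(S=11)=6908733/67108864, P(S=13)=1594323/67108864
E[|S_13|] = Σ_m |m|·P(S_13=m) = 27580423/4194304

Answer: 27580423/4194304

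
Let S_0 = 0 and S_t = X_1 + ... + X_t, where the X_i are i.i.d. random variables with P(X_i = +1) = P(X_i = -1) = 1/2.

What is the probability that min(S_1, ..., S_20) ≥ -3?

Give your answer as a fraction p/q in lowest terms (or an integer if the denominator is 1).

Answer: 323323/524288

Derivation:
Let f(t,s) = #length-t paths at position s with S_1..S_t all ≥ -3.
f(t,s) = f(t-1,s-1) + f(t-1,s+1) for s ≥ -3; f(t,s) = 0 for s < -3.
t=0: f(0,0)=1
t=1: f(1,-1)=1 f(1,1)=1
t=2: f(2,-2)=1 f(2,0)=2 f(2,2)=1
t=3: f(3,-3)=1 f(3,-1)=3 f(3,1)=3 f(3,3)=1
t=4: f(4,-2)=4 f(4,0)=6 f(4,2)=4 f(4,4)=1
t=5: f(5,-3)=4 f(5,-1)=10 f(5,1)=10 f(5,3)=5 f(5,5)=1
t=6: f(6,-2)=14 f(6,0)=20 f(6,2)=15 f(6,4)=6 f(6,6)=1
t=7: f(7,-3)=14 f(7,-1)=34 f(7,1)=35 f(7,3)=21 f(7,5)=7 f(7,7)=1
t=8: f(8,-2)=48 f(8,0)=69 f(8,2)=56 f(8,4)=28 f(8,6)=8 f(8,8)=1
t=9: f(9,-3)=48 f(9,-1)=117 f(9,1)=125 f(9,3)=84 f(9,5)=36 f(9,7)=9 f(9,9)=1
t=10: f(10,-2)=165 f(10,0)=242 f(10,2)=209 f(10,4)=120 f(10,6)=45 f(10,8)=10 f(10,10)=1
t=11: f(11,-3)=165 f(11,-1)=407 f(11,1)=451 f(11,3)=329 f(11,5)=165 f(11,7)=55 f(11,9)=11 f(11,11)=1
t=12: f(12,-2)=572 f(12,0)=858 f(12,2)=780 f(12,4)=494 f(12,6)=220 f(12,8)=66 f(12,10)=12 f(12,12)=1
t=13: f(13,-3)=572 f(13,-1)=1430 f(13,1)=1638 f(13,3)=1274 f(13,5)=714 f(13,7)=286 f(13,9)=78 f(13,11)=13 f(13,13)=1
t=14: f(14,-2)=2002 f(14,0)=3068 f(14,2)=2912 f(14,4)=1988 f(14,6)=1000 f(14,8)=364 f(14,10)=91 f(14,12)=14 f(14,14)=1
t=15: f(15,-3)=2002 f(15,-1)=5070 f(15,1)=5980 f(15,3)=4900 f(15,5)=2988 f(15,7)=1364 f(15,9)=455 f(15,11)=105 f(15,13)=15 f(15,15)=1
t=16: f(16,-2)=7072 f(16,0)=11050 f(16,2)=10880 f(16,4)=7888 f(16,6)=4352 f(16,8)=1819 f(16,10)=560 f(16,12)=120 f(16,14)=16 f(16,16)=1
t=17: f(17,-3)=7072 f(17,-1)=18122 f(17,1)=21930 f(17,3)=18768 f(17,5)=12240 f(17,7)=6171 f(17,9)=2379 f(17,11)=680 f(17,13)=136 f(17,15)=17 f(17,17)=1
t=18: f(18,-2)=25194 f(18,0)=40052 f(18,2)=40698 f(18,4)=31008 f(18,6)=18411 f(18,8)=8550 f(18,10)=3059 f(18,12)=816 f(18,14)=153 f(18,16)=18 f(18,18)=1
t=19: f(19,-3)=25194 f(19,-1)=65246 f(19,1)=80750 f(19,3)=71706 f(19,5)=49419 f(19,7)=26961 f(19,9)=11609 f(19,11)=3875 f(19,13)=969 f(19,15)=171 f(19,17)=19 f(19,19)=1
t=20: f(20,-2)=90440 f(20,0)=145996 f(20,2)=152456 f(20,4)=121125 f(20,6)=76380 f(20,8)=38570 f(20,10)=15484 f(20,12)=4844 f(20,14)=1140 f(20,16)=190 f(20,18)=20 f(20,20)=1
Σ_s f(20,s) = 646646
P = 646646/1048576 = 323323/524288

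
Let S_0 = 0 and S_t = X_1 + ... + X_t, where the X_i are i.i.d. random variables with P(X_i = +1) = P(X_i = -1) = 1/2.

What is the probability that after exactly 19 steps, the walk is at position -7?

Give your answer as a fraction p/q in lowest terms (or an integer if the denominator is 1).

To reach position -7 after 19 steps: need 6 steps of +1 and 13 of -1.
Favorable paths: C(19,6) = 27132
Total paths: 2^19 = 524288
P = 27132/524288 = 6783/131072

Answer: 6783/131072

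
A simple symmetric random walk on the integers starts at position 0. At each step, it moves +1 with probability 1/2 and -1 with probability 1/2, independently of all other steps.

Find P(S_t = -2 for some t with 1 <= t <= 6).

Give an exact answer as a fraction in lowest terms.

Answer: 29/64

Derivation:
Count via complement. Let g(t,s) = #length-t paths at position s with S_1..S_t all ≠ -2.
g(t,s) = g(t-1,s-1) + g(t-1,s+1) for s ≠ -2; g(t,-2) = 0.
t=0: g(0,0)=1
t=1: g(1,-1)=1 g(1,1)=1
t=2: g(2,0)=2 g(2,2)=1
t=3: g(3,-1)=2 g(3,1)=3 g(3,3)=1
t=4: g(4,0)=5 g(4,2)=4 g(4,4)=1
t=5: g(5,-1)=5 g(5,1)=9 g(5,3)=5 g(5,5)=1
t=6: g(6,0)=14 g(6,2)=14 g(6,4)=6 g(6,6)=1
Paths never hitting -2: Σ_s g(6,s) = 35
Paths hitting -2: 2^6 - 35 = 29
P = 29/64 = 29/64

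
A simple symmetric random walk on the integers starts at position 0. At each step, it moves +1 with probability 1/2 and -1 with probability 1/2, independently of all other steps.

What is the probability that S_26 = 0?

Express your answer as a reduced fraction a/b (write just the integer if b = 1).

To return to 0 after 26 steps: need exactly 13 steps of +1 and 13 of -1.
Favorable paths: C(26,13) = 10400600
Total paths: 2^26 = 67108864
P = 10400600/67108864 = 1300075/8388608

Answer: 1300075/8388608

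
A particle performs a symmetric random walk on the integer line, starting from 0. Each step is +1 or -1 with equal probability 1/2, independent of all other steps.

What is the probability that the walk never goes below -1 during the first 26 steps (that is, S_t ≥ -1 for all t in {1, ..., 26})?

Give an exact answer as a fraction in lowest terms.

Answer: 5014575/16777216

Derivation:
Let f(t,s) = #length-t paths at position s with S_1..S_t all ≥ -1.
f(t,s) = f(t-1,s-1) + f(t-1,s+1) for s ≥ -1; f(t,s) = 0 for s < -1.
t=0: f(0,0)=1
t=1: f(1,-1)=1 f(1,1)=1
t=2: f(2,0)=2 f(2,2)=1
t=3: f(3,-1)=2 f(3,1)=3 f(3,3)=1
t=4: f(4,0)=5 f(4,2)=4 f(4,4)=1
t=5: f(5,-1)=5 f(5,1)=9 f(5,3)=5 f(5,5)=1
t=6: f(6,0)=14 f(6,2)=14 f(6,4)=6 f(6,6)=1
t=7: f(7,-1)=14 f(7,1)=28 f(7,3)=20 f(7,5)=7 f(7,7)=1
t=8: f(8,0)=42 f(8,2)=48 f(8,4)=27 f(8,6)=8 f(8,8)=1
t=9: f(9,-1)=42 f(9,1)=90 f(9,3)=75 f(9,5)=35 f(9,7)=9 f(9,9)=1
t=10: f(10,0)=132 f(10,2)=165 f(10,4)=110 f(10,6)=44 f(10,8)=10 f(10,10)=1
t=11: f(11,-1)=132 f(11,1)=297 f(11,3)=275 f(11,5)=154 f(11,7)=54 f(11,9)=11 f(11,11)=1
t=12: f(12,0)=429 f(12,2)=572 f(12,4)=429 f(12,6)=208 f(12,8)=65 f(12,10)=12 f(12,12)=1
t=13: f(13,-1)=429 f(13,1)=1001 f(13,3)=1001 f(13,5)=637 f(13,7)=273 f(13,9)=77 f(13,11)=13 f(13,13)=1
t=14: f(14,0)=1430 f(14,2)=2002 f(14,4)=1638 f(14,6)=910 f(14,8)=350 f(14,10)=90 f(14,12)=14 f(14,14)=1
t=15: f(15,-1)=1430 f(15,1)=3432 f(15,3)=3640 f(15,5)=2548 f(15,7)=1260 f(15,9)=440 f(15,11)=104 f(15,13)=15 f(15,15)=1
t=16: f(16,0)=4862 f(16,2)=7072 f(16,4)=6188 f(16,6)=3808 f(16,8)=1700 f(16,10)=544 f(16,12)=119 f(16,14)=16 f(16,16)=1
t=17: f(17,-1)=4862 f(17,1)=11934 f(17,3)=13260 f(17,5)=9996 f(17,7)=5508 f(17,9)=2244 f(17,11)=663 f(17,13)=135 f(17,15)=17 f(17,17)=1
t=18: f(18,0)=16796 f(18,2)=25194 f(18,4)=23256 f(18,6)=15504 f(18,8)=7752 f(18,10)=2907 f(18,12)=798 f(18,14)=152 f(18,16)=18 f(18,18)=1
t=19: f(19,-1)=16796 f(19,1)=41990 f(19,3)=48450 f(19,5)=38760 f(19,7)=23256 f(19,9)=10659 f(19,11)=3705 f(19,13)=950 f(19,15)=170 f(19,17)=19 f(19,19)=1
t=20: f(20,0)=58786 f(20,2)=90440 f(20,4)=87210 f(20,6)=62016 f(20,8)=33915 f(20,10)=14364 f(20,12)=4655 f(20,14)=1120 f(20,16)=189 f(20,18)=20 f(20,20)=1
t=21: f(21,-1)=58786 f(21,1)=149226 f(21,3)=177650 f(21,5)=149226 f(21,7)=95931 f(21,9)=48279 f(21,11)=19019 f(21,13)=5775 f(21,15)=1309 f(21,17)=209 f(21,19)=21 f(21,21)=1
t=22: f(22,0)=208012 f(22,2)=326876 f(22,4)=326876 f(22,6)=245157 f(22,8)=144210 f(22,10)=67298 f(22,12)=24794 f(22,14)=7084 f(22,16)=1518 f(22,18)=230 f(22,20)=22 f(22,22)=1
t=23: f(23,-1)=208012 f(23,1)=534888 f(23,3)=653752 f(23,5)=572033 f(23,7)=389367 f(23,9)=211508 f(23,11)=92092 f(23,13)=31878 f(23,15)=8602 f(23,17)=1748 f(23,19)=252 f(23,21)=23 f(23,23)=1
t=24: f(24,0)=742900 f(24,2)=1188640 f(24,4)=1225785 f(24,6)=961400 f(24,8)=600875 f(24,10)=303600 f(24,12)=123970 f(24,14)=40480 f(24,16)=10350 f(24,18)=2000 f(24,20)=275 f(24,22)=24 f(24,24)=1
t=25: f(25,-1)=742900 f(25,1)=1931540 f(25,3)=2414425 f(25,5)=2187185 f(25,7)=1562275 f(25,9)=904475 f(25,11)=427570 f(25,13)=164450 f(25,15)=50830 f(25,17)=12350 f(25,19)=2275 f(25,21)=299 f(25,23)=25 f(25,25)=1
t=26: f(26,0)=2674440 f(26,2)=4345965 f(26,4)=4601610 f(26,6)=3749460 f(26,8)=2466750 f(26,10)=1332045 f(26,12)=592020 f(26,14)=215280 f(26,16)=63180 f(26,18)=14625 f(26,20)=2574 f(26,22)=324 f(26,24)=26 f(26,26)=1
Σ_s f(26,s) = 20058300
P = 20058300/67108864 = 5014575/16777216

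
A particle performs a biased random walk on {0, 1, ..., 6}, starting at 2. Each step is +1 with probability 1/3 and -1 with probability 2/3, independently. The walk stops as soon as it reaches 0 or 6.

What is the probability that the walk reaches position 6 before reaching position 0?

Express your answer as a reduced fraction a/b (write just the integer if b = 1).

Biased walk: p = 1/3, q = 2/3, r = q/p = 2
Gambler's ruin: P(hit 6 before 0 | start at 2) = (1 - r^a)/(1 - r^N)
r^2 = 4; r^6 = 64
P = (1 - 4) / (1 - 64) = -3 / -63 = 1/21

Answer: 1/21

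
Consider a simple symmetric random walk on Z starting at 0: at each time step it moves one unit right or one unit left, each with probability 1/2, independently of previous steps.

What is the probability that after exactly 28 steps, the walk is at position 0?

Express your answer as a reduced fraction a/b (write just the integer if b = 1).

To return to 0 after 28 steps: need exactly 14 steps of +1 and 14 of -1.
Favorable paths: C(28,14) = 40116600
Total paths: 2^28 = 268435456
P = 40116600/268435456 = 5014575/33554432

Answer: 5014575/33554432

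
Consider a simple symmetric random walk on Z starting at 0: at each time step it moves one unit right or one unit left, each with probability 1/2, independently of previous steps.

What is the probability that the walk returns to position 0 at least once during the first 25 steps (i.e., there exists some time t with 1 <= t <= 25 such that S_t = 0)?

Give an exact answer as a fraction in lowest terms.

Answer: 3518265/4194304

Derivation:
Count via complement. Let g(t,s) = #length-t paths at position s with S_1..S_t all ≠ 0.
g(t,s) = g(t-1,s-1) + g(t-1,s+1) for s ≠ 0; g(t,0) = 0.
t=0: g(0,0)=1
t=1: g(1,-1)=1 g(1,1)=1
t=2: g(2,-2)=1 g(2,2)=1
t=3: g(3,-3)=1 g(3,-1)=1 g(3,1)=1 g(3,3)=1
t=4: g(4,-4)=1 g(4,-2)=2 g(4,2)=2 g(4,4)=1
t=5: g(5,-5)=1 g(5,-3)=3 g(5,-1)=2 g(5,1)=2 g(5,3)=3 g(5,5)=1
t=6: g(6,-6)=1 g(6,-4)=4 g(6,-2)=5 g(6,2)=5 g(6,4)=4 g(6,6)=1
t=7: g(7,-7)=1 g(7,-5)=5 g(7,-3)=9 g(7,-1)=5 g(7,1)=5 g(7,3)=9 g(7,5)=5 g(7,7)=1
t=8: g(8,-8)=1 g(8,-6)=6 g(8,-4)=14 g(8,-2)=14 g(8,2)=14 g(8,4)=14 g(8,6)=6 g(8,8)=1
t=9: g(9,-9)=1 g(9,-7)=7 g(9,-5)=20 g(9,-3)=28 g(9,-1)=14 g(9,1)=14 g(9,3)=28 g(9,5)=20 g(9,7)=7 g(9,9)=1
t=10: g(10,-10)=1 g(10,-8)=8 g(10,-6)=27 g(10,-4)=48 g(10,-2)=42 g(10,2)=42 g(10,4)=48 g(10,6)=27 g(10,8)=8 g(10,10)=1
t=11: g(11,-11)=1 g(11,-9)=9 g(11,-7)=35 g(11,-5)=75 g(11,-3)=90 g(11,-1)=42 g(11,1)=42 g(11,3)=90 g(11,5)=75 g(11,7)=35 g(11,9)=9 g(11,11)=1
t=12: g(12,-12)=1 g(12,-10)=10 g(12,-8)=44 g(12,-6)=110 g(12,-4)=165 g(12,-2)=132 g(12,2)=132 g(12,4)=165 g(12,6)=110 g(12,8)=44 g(12,10)=10 g(12,12)=1
t=13: g(13,-13)=1 g(13,-11)=11 g(13,-9)=54 g(13,-7)=154 g(13,-5)=275 g(13,-3)=297 g(13,-1)=132 g(13,1)=132 g(13,3)=297 g(13,5)=275 g(13,7)=154 g(13,9)=54 g(13,11)=11 g(13,13)=1
t=14: g(14,-14)=1 g(14,-12)=12 g(14,-10)=65 g(14,-8)=208 g(14,-6)=429 g(14,-4)=572 g(14,-2)=429 g(14,2)=429 g(14,4)=572 g(14,6)=429 g(14,8)=208 g(14,10)=65 g(14,12)=12 g(14,14)=1
t=15: g(15,-15)=1 g(15,-13)=13 g(15,-11)=77 g(15,-9)=273 g(15,-7)=637 g(15,-5)=1001 g(15,-3)=1001 g(15,-1)=429 g(15,1)=429 g(15,3)=1001 g(15,5)=1001 g(15,7)=637 g(15,9)=273 g(15,11)=77 g(15,13)=13 g(15,15)=1
t=16: g(16,-16)=1 g(16,-14)=14 g(16,-12)=90 g(16,-10)=350 g(16,-8)=910 g(16,-6)=1638 g(16,-4)=2002 g(16,-2)=1430 g(16,2)=1430 g(16,4)=2002 g(16,6)=1638 g(16,8)=910 g(16,10)=350 g(16,12)=90 g(16,14)=14 g(16,16)=1
t=17: g(17,-17)=1 g(17,-15)=15 g(17,-13)=104 g(17,-11)=440 g(17,-9)=1260 g(17,-7)=2548 g(17,-5)=3640 g(17,-3)=3432 g(17,-1)=1430 g(17,1)=1430 g(17,3)=3432 g(17,5)=3640 g(17,7)=2548 g(17,9)=1260 g(17,11)=440 g(17,13)=104 g(17,15)=15 g(17,17)=1
t=18: g(18,-18)=1 g(18,-16)=16 g(18,-14)=119 g(18,-12)=544 g(18,-10)=1700 g(18,-8)=3808 g(18,-6)=6188 g(18,-4)=7072 g(18,-2)=4862 g(18,2)=4862 g(18,4)=7072 g(18,6)=6188 g(18,8)=3808 g(18,10)=1700 g(18,12)=544 g(18,14)=119 g(18,16)=16 g(18,18)=1
t=19: g(19,-19)=1 g(19,-17)=17 g(19,-15)=135 g(19,-13)=663 g(19,-11)=2244 g(19,-9)=5508 g(19,-7)=9996 g(19,-5)=13260 g(19,-3)=11934 g(19,-1)=4862 g(19,1)=4862 g(19,3)=11934 g(19,5)=13260 g(19,7)=9996 g(19,9)=5508 g(19,11)=2244 g(19,13)=663 g(19,15)=135 g(19,17)=17 g(19,19)=1
t=20: g(20,-20)=1 g(20,-18)=18 g(20,-16)=152 g(20,-14)=798 g(20,-12)=2907 g(20,-10)=7752 g(20,-8)=15504 g(20,-6)=23256 g(20,-4)=25194 g(20,-2)=16796 g(20,2)=16796 g(20,4)=25194 g(20,6)=23256 g(20,8)=15504 g(20,10)=7752 g(20,12)=2907 g(20,14)=798 g(20,16)=152 g(20,18)=18 g(20,20)=1
t=21: g(21,-21)=1 g(21,-19)=19 g(21,-17)=170 g(21,-15)=950 g(21,-13)=3705 g(21,-11)=10659 g(21,-9)=23256 g(21,-7)=38760 g(21,-5)=48450 g(21,-3)=41990 g(21,-1)=16796 g(21,1)=16796 g(21,3)=41990 g(21,5)=48450 g(21,7)=38760 g(21,9)=23256 g(21,11)=10659 g(21,13)=3705 g(21,15)=950 g(21,17)=170 g(21,19)=19 g(21,21)=1
t=22: g(22,-22)=1 g(22,-20)=20 g(22,-18)=189 g(22,-16)=1120 g(22,-14)=4655 g(22,-12)=14364 g(22,-10)=33915 g(22,-8)=62016 g(22,-6)=87210 g(22,-4)=90440 g(22,-2)=58786 g(22,2)=58786 g(22,4)=90440 g(22,6)=87210 g(22,8)=62016 g(22,10)=33915 g(22,12)=14364 g(22,14)=4655 g(22,16)=1120 g(22,18)=189 g(22,20)=20 g(22,22)=1
t=23: g(23,-23)=1 g(23,-21)=21 g(23,-19)=209 g(23,-17)=1309 g(23,-15)=5775 g(23,-13)=19019 g(23,-11)=48279 g(23,-9)=95931 g(23,-7)=149226 g(23,-5)=177650 g(23,-3)=149226 g(23,-1)=58786 g(23,1)=58786 g(23,3)=149226 g(23,5)=177650 g(23,7)=149226 g(23,9)=95931 g(23,11)=48279 g(23,13)=19019 g(23,15)=5775 g(23,17)=1309 g(23,19)=209 g(23,21)=21 g(23,23)=1
t=24: g(24,-24)=1 g(24,-22)=22 g(24,-20)=230 g(24,-18)=1518 g(24,-16)=7084 g(24,-14)=24794 g(24,-12)=67298 g(24,-10)=144210 g(24,-8)=245157 g(24,-6)=326876 g(24,-4)=326876 g(24,-2)=208012 g(24,2)=208012 g(24,4)=326876 g(24,6)=326876 g(24,8)=245157 g(24,10)=144210 g(24,12)=67298 g(24,14)=24794 g(24,16)=7084 g(24,18)=1518 g(24,20)=230 g(24,22)=22 g(24,24)=1
t=25: g(25,-25)=1 g(25,-23)=23 g(25,-21)=252 g(25,-19)=1748 g(25,-17)=8602 g(25,-15)=31878 g(25,-13)=92092 g(25,-11)=211508 g(25,-9)=389367 g(25,-7)=572033 g(25,-5)=653752 g(25,-3)=534888 g(25,-1)=208012 g(25,1)=208012 g(25,3)=534888 g(25,5)=653752 g(25,7)=572033 g(25,9)=389367 g(25,11)=211508 g(25,13)=92092 g(25,15)=31878 g(25,17)=8602 g(25,19)=1748 g(25,21)=252 g(25,23)=23 g(25,25)=1
Paths never hitting 0: Σ_s g(25,s) = 5408312
Paths hitting 0: 2^25 - 5408312 = 28146120
P = 28146120/33554432 = 3518265/4194304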